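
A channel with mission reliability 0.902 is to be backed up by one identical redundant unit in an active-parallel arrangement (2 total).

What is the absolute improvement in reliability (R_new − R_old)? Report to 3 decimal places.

0.088

R_before = 0.902
R_after = 1 − (1 − 0.902)^2 = 0.990
ΔR = 0.990 − 0.902 = 0.088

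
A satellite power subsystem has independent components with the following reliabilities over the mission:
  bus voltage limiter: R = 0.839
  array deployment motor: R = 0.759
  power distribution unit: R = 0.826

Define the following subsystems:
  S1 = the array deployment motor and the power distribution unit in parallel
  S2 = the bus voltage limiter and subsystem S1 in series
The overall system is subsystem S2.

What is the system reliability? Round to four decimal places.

0.8038

Parallel (array deployment motor and power distribution unit): 1 − (1 − 0.759000)(1 − 0.826000) = 0.958066
Series (bus voltage limiter and [0.958066]): 0.839000 × 0.958066 = 0.8038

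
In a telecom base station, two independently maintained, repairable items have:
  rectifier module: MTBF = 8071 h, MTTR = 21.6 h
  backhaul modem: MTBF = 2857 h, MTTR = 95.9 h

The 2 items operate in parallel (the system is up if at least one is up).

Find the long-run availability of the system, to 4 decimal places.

0.9999

A(rectifier module) = MTBF/(MTBF+MTTR) = 8071/(8071+21.6) = 0.997331
A(backhaul modem) = MTBF/(MTBF+MTTR) = 2857/(2857+95.9) = 0.967523
Parallel availability: 1 − (1 − 0.997331)(1 − 0.967523) = 0.9999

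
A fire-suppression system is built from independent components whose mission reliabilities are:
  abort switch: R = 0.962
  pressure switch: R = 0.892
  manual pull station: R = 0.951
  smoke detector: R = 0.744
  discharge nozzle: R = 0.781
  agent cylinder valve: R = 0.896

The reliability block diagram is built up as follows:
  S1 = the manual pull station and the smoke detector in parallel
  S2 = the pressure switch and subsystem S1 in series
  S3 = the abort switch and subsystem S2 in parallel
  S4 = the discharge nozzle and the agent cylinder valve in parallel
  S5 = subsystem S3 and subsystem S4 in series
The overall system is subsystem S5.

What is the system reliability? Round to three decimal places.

Parallel (manual pull station and smoke detector): 1 − (1 − 0.95100)(1 − 0.74400) = 0.98746
Series (pressure switch and [0.98746]): 0.89200 × 0.98746 = 0.88081
Parallel (abort switch and [0.88081]): 1 − (1 − 0.96200)(1 − 0.88081) = 0.99547
Parallel (discharge nozzle and agent cylinder valve): 1 − (1 − 0.78100)(1 − 0.89600) = 0.97722
Series ([0.99547] and [0.97722]): 0.99547 × 0.97722 = 0.973

0.973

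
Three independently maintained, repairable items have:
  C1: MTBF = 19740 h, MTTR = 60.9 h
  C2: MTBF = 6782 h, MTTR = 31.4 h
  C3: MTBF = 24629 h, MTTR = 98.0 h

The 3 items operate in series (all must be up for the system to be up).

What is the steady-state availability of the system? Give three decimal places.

A(C1) = MTBF/(MTBF+MTTR) = 19740/(19740+60.9) = 0.996924
A(C2) = MTBF/(MTBF+MTTR) = 6782/(6782+31.4) = 0.995391
A(C3) = MTBF/(MTBF+MTTR) = 24629/(24629+98.0) = 0.996037
Series availability: 0.996924 × 0.995391 × 0.996037 = 0.988

0.988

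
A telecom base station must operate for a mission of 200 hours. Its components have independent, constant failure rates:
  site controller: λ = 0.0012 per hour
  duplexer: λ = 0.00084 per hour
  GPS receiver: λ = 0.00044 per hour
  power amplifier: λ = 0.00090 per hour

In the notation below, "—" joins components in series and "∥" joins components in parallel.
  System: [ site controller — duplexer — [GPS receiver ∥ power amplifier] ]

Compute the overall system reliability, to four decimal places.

0.6558

R(site controller) = exp(−0.0012 × 200) = 0.786628
R(duplexer) = exp(−0.00084 × 200) = 0.845354
R(GPS receiver) = exp(−0.00044 × 200) = 0.915761
R(power amplifier) = exp(−0.00090 × 200) = 0.835270
Parallel (GPS receiver and power amplifier): 1 − (1 − 0.915761)(1 − 0.835270) = 0.986123
Series (site controller, duplexer, and [0.986123]): 0.786628 × 0.845354 × 0.986123 = 0.6558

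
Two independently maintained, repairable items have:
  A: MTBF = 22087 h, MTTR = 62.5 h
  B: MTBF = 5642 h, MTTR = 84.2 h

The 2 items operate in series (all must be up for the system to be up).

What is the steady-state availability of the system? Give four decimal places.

0.9825

A(A) = MTBF/(MTBF+MTTR) = 22087/(22087+62.5) = 0.997178
A(B) = MTBF/(MTBF+MTTR) = 5642/(5642+84.2) = 0.985296
Series availability: 0.997178 × 0.985296 = 0.9825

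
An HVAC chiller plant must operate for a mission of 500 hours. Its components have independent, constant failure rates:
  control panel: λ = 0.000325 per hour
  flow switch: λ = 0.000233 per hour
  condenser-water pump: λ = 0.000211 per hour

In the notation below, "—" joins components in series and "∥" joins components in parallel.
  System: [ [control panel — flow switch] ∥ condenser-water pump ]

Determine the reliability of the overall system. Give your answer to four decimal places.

R(control panel) = exp(−0.000325 × 500) = 0.850016
R(flow switch) = exp(−0.000233 × 500) = 0.890030
R(condenser-water pump) = exp(−0.000211 × 500) = 0.899874
Series (control panel and flow switch): 0.850016 × 0.890030 = 0.756540
Parallel ([0.756540] and condenser-water pump): 1 − (1 − 0.756540)(1 − 0.899874) = 0.9756

0.9756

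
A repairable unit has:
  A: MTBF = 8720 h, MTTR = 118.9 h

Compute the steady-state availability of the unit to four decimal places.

0.9865

A(A) = MTBF/(MTBF+MTTR) = 8720/(8720+118.9) = 0.9865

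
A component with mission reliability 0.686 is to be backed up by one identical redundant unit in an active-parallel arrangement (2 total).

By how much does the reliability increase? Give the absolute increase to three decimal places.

0.215

R_before = 0.686
R_after = 1 − (1 − 0.686)^2 = 0.901
ΔR = 0.901 − 0.686 = 0.215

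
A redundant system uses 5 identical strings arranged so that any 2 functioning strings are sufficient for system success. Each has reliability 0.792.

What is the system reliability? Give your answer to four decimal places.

0.9922

R = Σ_{i=2}^{5} C(5,i) p^i (1−p)^{5−i} with p = 0.792
C(5,2)·0.792^2·0.208^3 = 0.056447
C(5,3)·0.792^3·0.208^2 = 0.214933
C(5,4)·0.792^4·0.208^1 = 0.409199
C(5,5)·0.792^5·0.208^0 = 0.311620
Sum = 0.9922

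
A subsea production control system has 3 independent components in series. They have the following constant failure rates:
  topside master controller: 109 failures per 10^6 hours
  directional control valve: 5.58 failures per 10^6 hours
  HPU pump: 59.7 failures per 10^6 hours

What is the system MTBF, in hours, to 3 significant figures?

5740

Series of exponential components: λ_sys = Σ λ_i
λ_sys = 0.000109 + 0.00000558 + 0.0000597 = 1.7428e-04 /h
MTBF = 1 / λ_sys = 5740 h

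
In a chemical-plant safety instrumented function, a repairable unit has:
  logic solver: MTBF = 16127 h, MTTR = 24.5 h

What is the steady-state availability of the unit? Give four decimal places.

0.9985

A(logic solver) = MTBF/(MTBF+MTTR) = 16127/(16127+24.5) = 0.9985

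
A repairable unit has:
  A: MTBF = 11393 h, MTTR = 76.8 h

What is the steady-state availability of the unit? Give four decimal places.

0.9933

A(A) = MTBF/(MTBF+MTTR) = 11393/(11393+76.8) = 0.9933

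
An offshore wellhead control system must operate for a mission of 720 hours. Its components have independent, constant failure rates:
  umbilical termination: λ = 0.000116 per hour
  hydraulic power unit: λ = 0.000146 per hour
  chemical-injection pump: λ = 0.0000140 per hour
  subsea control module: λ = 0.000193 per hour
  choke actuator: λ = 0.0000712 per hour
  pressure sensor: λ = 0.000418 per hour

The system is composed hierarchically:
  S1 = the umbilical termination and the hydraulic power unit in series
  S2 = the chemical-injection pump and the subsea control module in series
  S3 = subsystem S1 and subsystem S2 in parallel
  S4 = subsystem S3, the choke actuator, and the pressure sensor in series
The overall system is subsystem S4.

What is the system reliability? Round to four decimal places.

0.6864

R(umbilical termination) = exp(−0.000116 × 720) = 0.919873
R(hydraulic power unit) = exp(−0.000146 × 720) = 0.900216
R(chemical-injection pump) = exp(−0.0000140 × 720) = 0.989971
R(subsea control module) = exp(−0.000193 × 720) = 0.870263
R(choke actuator) = exp(−0.0000712 × 720) = 0.950028
R(pressure sensor) = exp(−0.000418 × 720) = 0.740107
Series (umbilical termination and hydraulic power unit): 0.919873 × 0.900216 = 0.828084
Series (chemical-injection pump and subsea control module): 0.989971 × 0.870263 = 0.861535
Parallel ([0.828084] and [0.861535]): 1 − (1 − 0.828084)(1 − 0.861535) = 0.976196
Series ([0.976196], choke actuator, and pressure sensor): 0.976196 × 0.950028 × 0.740107 = 0.6864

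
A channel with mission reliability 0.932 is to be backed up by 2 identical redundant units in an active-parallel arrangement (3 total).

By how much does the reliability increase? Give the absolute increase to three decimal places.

0.068

R_before = 0.932
R_after = 1 − (1 − 0.932)^3 = 1.000
ΔR = 1.000 − 0.932 = 0.068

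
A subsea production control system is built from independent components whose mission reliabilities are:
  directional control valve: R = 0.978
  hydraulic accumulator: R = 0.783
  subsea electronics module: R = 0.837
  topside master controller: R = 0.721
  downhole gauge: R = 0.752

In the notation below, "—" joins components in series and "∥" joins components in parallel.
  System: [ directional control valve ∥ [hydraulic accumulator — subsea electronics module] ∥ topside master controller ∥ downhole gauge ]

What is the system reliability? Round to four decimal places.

Series (hydraulic accumulator and subsea electronics module): 0.783000 × 0.837000 = 0.655371
Parallel (directional control valve, [0.655371], topside master controller, and downhole gauge): 1 − (1 − 0.978000)(1 − 0.655371)(1 − 0.721000)(1 − 0.752000) = 0.9995

0.9995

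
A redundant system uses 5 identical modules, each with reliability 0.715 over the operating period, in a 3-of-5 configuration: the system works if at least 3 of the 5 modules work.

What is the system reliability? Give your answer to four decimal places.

0.8562

R = Σ_{i=3}^{5} C(5,i) p^i (1−p)^{5−i} with p = 0.715
C(5,3)·0.715^3·0.285^2 = 0.296898
C(5,4)·0.715^4·0.285^1 = 0.372425
C(5,5)·0.715^5·0.285^0 = 0.186866
Sum = 0.8562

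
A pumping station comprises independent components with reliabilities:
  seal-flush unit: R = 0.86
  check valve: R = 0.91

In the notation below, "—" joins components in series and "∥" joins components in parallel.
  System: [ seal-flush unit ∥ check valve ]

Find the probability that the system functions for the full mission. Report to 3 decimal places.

Parallel (seal-flush unit and check valve): 1 − (1 − 0.86000)(1 − 0.91000) = 0.987

0.987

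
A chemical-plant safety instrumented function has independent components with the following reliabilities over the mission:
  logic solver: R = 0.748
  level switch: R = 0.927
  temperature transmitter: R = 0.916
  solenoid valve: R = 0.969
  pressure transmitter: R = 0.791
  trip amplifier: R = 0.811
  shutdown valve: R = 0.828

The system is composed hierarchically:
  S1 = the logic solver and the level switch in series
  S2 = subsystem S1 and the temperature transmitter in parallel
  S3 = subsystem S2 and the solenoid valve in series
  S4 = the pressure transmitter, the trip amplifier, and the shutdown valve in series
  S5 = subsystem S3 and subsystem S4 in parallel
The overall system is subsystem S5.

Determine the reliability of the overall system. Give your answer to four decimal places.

0.9738

Series (logic solver and level switch): 0.748000 × 0.927000 = 0.693396
Parallel ([0.693396] and temperature transmitter): 1 − (1 − 0.693396)(1 − 0.916000) = 0.974245
Series ([0.974245] and solenoid valve): 0.974245 × 0.969000 = 0.944043
Series (pressure transmitter, trip amplifier, and shutdown valve): 0.791000 × 0.811000 × 0.828000 = 0.531163
Parallel ([0.944043] and [0.531163]): 1 − (1 − 0.944043)(1 − 0.531163) = 0.9738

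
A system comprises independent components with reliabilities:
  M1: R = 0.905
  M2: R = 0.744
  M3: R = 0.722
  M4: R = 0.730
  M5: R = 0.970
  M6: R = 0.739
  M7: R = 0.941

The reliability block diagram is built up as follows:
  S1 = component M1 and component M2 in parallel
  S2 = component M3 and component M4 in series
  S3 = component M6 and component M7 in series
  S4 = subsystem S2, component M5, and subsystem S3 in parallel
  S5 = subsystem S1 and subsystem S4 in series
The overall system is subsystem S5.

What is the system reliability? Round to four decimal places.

0.9715

Parallel (M1 and M2): 1 − (1 − 0.905000)(1 − 0.744000) = 0.975680
Series (M3 and M4): 0.722000 × 0.730000 = 0.527060
Series (M6 and M7): 0.739000 × 0.941000 = 0.695399
Parallel ([0.527060], M5, and [0.695399]): 1 − (1 − 0.527060)(1 − 0.970000)(1 − 0.695399) = 0.995678
Series ([0.975680] and [0.995678]): 0.975680 × 0.995678 = 0.9715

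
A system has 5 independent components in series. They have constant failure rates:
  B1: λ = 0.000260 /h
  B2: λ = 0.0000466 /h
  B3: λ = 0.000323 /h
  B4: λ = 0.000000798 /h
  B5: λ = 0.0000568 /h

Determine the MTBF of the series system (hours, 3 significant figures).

1460

Series of exponential components: λ_sys = Σ λ_i
λ_sys = 0.000260 + 0.0000466 + 0.000323 + 0.000000798 + 0.0000568 = 6.8720e-04 /h
MTBF = 1 / λ_sys = 1460 h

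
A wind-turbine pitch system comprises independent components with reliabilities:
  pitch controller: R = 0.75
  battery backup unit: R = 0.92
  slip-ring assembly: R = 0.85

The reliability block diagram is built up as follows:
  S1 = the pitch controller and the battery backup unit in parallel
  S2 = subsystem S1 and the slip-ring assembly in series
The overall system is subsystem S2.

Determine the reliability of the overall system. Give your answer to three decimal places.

Parallel (pitch controller and battery backup unit): 1 − (1 − 0.75000)(1 − 0.92000) = 0.98000
Series ([0.98000] and slip-ring assembly): 0.98000 × 0.85000 = 0.833

0.833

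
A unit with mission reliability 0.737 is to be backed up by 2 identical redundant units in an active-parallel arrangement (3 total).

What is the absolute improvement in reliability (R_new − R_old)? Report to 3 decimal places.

R_before = 0.737
R_after = 1 − (1 − 0.737)^3 = 0.982
ΔR = 0.982 − 0.737 = 0.245

0.245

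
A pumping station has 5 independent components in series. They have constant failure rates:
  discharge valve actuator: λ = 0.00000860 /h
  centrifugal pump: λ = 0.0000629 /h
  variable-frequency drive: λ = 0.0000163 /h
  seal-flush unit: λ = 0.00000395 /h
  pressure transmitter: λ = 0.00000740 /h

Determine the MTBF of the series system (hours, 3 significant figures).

Series of exponential components: λ_sys = Σ λ_i
λ_sys = 0.00000860 + 0.0000629 + 0.0000163 + 0.00000395 + 0.00000740 = 9.9150e-05 /h
MTBF = 1 / λ_sys = 10100 h

10100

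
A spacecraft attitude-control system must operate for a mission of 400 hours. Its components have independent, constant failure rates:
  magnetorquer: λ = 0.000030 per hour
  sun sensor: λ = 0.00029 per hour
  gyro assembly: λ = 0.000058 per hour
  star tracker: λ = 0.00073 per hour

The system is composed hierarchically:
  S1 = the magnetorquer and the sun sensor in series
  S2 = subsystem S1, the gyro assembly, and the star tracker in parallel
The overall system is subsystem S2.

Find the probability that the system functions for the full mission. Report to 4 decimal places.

R(magnetorquer) = exp(−0.000030 × 400) = 0.988072
R(sun sensor) = exp(−0.00029 × 400) = 0.890475
R(gyro assembly) = exp(−0.000058 × 400) = 0.977067
R(star tracker) = exp(−0.00073 × 400) = 0.746769
Series (magnetorquer and sun sensor): 0.988072 × 0.890475 = 0.879853
Parallel ([0.879853], gyro assembly, and star tracker): 1 − (1 − 0.879853)(1 − 0.977067)(1 − 0.746769) = 0.9993

0.9993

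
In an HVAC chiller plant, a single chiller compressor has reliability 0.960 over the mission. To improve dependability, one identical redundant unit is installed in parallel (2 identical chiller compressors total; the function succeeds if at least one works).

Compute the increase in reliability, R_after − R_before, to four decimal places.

R_before = 0.960
R_after = 1 − (1 − 0.960)^2 = 0.9984
ΔR = 0.9984 − 0.960 = 0.0384

0.0384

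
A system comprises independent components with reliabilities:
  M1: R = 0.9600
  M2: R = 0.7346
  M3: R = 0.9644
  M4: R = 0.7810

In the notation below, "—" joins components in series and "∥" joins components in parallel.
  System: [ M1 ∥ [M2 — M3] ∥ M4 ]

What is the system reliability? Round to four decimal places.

0.9974

Series (M2 and M3): 0.734600 × 0.964400 = 0.708448
Parallel (M1, [0.708448], and M4): 1 − (1 − 0.960000)(1 − 0.708448)(1 − 0.781000) = 0.9974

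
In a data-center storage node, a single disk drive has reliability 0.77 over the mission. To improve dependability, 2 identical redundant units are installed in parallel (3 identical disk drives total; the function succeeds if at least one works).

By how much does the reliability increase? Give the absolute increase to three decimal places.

0.218

R_before = 0.77
R_after = 1 − (1 − 0.77)^3 = 0.988
ΔR = 0.988 − 0.77 = 0.218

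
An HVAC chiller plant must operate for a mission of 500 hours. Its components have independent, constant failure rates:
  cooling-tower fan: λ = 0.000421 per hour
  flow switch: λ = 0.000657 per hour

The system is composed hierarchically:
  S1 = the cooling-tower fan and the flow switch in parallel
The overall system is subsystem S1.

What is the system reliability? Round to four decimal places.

R(cooling-tower fan) = exp(−0.000421 × 500) = 0.810179
R(flow switch) = exp(−0.000657 × 500) = 0.720003
Parallel (cooling-tower fan and flow switch): 1 − (1 − 0.810179)(1 − 0.720003) = 0.9469

0.9469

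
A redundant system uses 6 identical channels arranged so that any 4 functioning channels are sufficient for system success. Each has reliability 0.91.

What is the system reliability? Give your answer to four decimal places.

R = Σ_{i=4}^{6} C(6,i) p^i (1−p)^{6−i} with p = 0.91
C(6,4)·0.91^4·0.09^2 = 0.083319
C(6,5)·0.91^5·0.09^1 = 0.336977
C(6,6)·0.91^6·0.09^0 = 0.567869
Sum = 0.9882

0.9882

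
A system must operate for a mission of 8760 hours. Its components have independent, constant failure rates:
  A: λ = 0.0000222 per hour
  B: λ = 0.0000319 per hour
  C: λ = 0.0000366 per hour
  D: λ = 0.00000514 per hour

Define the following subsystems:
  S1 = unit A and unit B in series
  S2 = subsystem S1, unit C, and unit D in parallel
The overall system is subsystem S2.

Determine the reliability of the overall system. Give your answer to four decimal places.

0.9954

R(A) = exp(−0.0000222 × 8760) = 0.823269
R(B) = exp(−0.0000319 × 8760) = 0.756204
R(C) = exp(−0.0000366 × 8760) = 0.725702
R(D) = exp(−0.00000514 × 8760) = 0.955972
Series (A and B): 0.823269 × 0.756204 = 0.622559
Parallel ([0.622559], C, and D): 1 − (1 − 0.622559)(1 − 0.725702)(1 − 0.955972) = 0.9954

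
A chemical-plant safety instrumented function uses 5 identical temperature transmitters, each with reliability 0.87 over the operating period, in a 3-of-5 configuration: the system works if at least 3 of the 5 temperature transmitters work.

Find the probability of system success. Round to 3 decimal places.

0.982

R = Σ_{i=3}^{5} C(5,i) p^i (1−p)^{5−i} with p = 0.87
C(5,3)·0.87^3·0.13^2 = 0.11129
C(5,4)·0.87^4·0.13^1 = 0.37238
C(5,5)·0.87^5·0.13^0 = 0.49842
Sum = 0.982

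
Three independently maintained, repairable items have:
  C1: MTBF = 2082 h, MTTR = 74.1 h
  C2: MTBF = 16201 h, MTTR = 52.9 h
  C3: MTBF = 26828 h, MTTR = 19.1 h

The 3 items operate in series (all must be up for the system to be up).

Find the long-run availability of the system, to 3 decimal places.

0.962

A(C1) = MTBF/(MTBF+MTTR) = 2082/(2082+74.1) = 0.965632
A(C2) = MTBF/(MTBF+MTTR) = 16201/(16201+52.9) = 0.996745
A(C3) = MTBF/(MTBF+MTTR) = 26828/(26828+19.1) = 0.999289
Series availability: 0.965632 × 0.996745 × 0.999289 = 0.962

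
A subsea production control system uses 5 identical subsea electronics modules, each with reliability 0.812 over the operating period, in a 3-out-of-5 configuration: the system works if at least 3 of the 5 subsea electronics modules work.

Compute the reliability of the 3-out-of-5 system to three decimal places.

0.951

R = Σ_{i=3}^{5} C(5,i) p^i (1−p)^{5−i} with p = 0.812
C(5,3)·0.812^3·0.188^2 = 0.18923
C(5,4)·0.812^4·0.188^1 = 0.40865
C(5,5)·0.812^5·0.188^0 = 0.35300
Sum = 0.951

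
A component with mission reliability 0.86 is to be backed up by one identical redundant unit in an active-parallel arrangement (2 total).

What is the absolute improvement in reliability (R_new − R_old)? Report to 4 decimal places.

0.1204

R_before = 0.86
R_after = 1 − (1 − 0.86)^2 = 0.9804
ΔR = 0.9804 − 0.86 = 0.1204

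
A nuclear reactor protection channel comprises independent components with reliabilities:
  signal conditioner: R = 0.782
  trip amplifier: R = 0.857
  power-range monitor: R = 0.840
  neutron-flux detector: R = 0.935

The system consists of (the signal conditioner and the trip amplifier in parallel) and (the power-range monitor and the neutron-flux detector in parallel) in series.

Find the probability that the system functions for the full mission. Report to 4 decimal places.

0.9588

Parallel (signal conditioner and trip amplifier): 1 − (1 − 0.782000)(1 − 0.857000) = 0.968826
Parallel (power-range monitor and neutron-flux detector): 1 − (1 − 0.840000)(1 − 0.935000) = 0.989600
Series ([0.968826] and [0.989600]): 0.968826 × 0.989600 = 0.9588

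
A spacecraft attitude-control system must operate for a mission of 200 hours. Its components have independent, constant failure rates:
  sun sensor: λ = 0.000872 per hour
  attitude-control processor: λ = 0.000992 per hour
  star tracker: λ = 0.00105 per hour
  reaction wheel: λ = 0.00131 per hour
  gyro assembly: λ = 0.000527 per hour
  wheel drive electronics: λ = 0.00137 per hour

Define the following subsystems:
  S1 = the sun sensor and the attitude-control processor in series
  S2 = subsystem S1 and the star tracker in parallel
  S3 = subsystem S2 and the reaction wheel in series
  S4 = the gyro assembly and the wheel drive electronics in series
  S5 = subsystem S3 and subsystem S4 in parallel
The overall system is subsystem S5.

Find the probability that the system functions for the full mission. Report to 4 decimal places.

R(sun sensor) = exp(−0.000872 × 200) = 0.839961
R(attitude-control processor) = exp(−0.000992 × 200) = 0.820042
R(star tracker) = exp(−0.00105 × 200) = 0.810584
R(reaction wheel) = exp(−0.00131 × 200) = 0.769511
R(gyro assembly) = exp(−0.000527 × 200) = 0.899964
R(wheel drive electronics) = exp(−0.00137 × 200) = 0.760332
Series (sun sensor and attitude-control processor): 0.839961 × 0.820042 = 0.688803
Parallel ([0.688803] and star tracker): 1 − (1 − 0.688803)(1 − 0.810584) = 0.941054
Series ([0.941054] and reaction wheel): 0.941054 × 0.769511 = 0.724151
Series (gyro assembly and wheel drive electronics): 0.899964 × 0.760332 = 0.684271
Parallel ([0.724151] and [0.684271]): 1 − (1 − 0.724151)(1 − 0.684271) = 0.9129

0.9129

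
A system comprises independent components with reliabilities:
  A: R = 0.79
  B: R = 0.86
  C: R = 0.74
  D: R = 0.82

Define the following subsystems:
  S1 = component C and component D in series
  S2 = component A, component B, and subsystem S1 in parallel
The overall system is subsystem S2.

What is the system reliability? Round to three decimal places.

0.988

Series (C and D): 0.74000 × 0.82000 = 0.60680
Parallel (A, B, and [0.60680]): 1 − (1 − 0.79000)(1 − 0.86000)(1 − 0.60680) = 0.988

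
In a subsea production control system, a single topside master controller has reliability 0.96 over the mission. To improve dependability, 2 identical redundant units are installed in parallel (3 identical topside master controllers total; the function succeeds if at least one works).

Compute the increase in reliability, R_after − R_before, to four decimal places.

0.0399

R_before = 0.96
R_after = 1 − (1 − 0.96)^3 = 0.9999
ΔR = 0.9999 − 0.96 = 0.0399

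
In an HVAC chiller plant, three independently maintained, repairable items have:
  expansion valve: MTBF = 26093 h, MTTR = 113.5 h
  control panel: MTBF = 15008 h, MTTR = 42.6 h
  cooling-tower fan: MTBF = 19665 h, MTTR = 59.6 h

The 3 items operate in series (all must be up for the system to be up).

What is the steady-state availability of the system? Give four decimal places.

0.9899

A(expansion valve) = MTBF/(MTBF+MTTR) = 26093/(26093+113.5) = 0.995669
A(control panel) = MTBF/(MTBF+MTTR) = 15008/(15008+42.6) = 0.997170
A(cooling-tower fan) = MTBF/(MTBF+MTTR) = 19665/(19665+59.6) = 0.996978
Series availability: 0.995669 × 0.997170 × 0.996978 = 0.9899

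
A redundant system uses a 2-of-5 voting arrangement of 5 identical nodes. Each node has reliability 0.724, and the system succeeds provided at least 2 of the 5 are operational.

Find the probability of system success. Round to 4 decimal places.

R = Σ_{i=2}^{5} C(5,i) p^i (1−p)^{5−i} with p = 0.724
C(5,2)·0.724^2·0.276^3 = 0.110206
C(5,3)·0.724^3·0.276^2 = 0.289091
C(5,4)·0.724^4·0.276^1 = 0.379169
C(5,5)·0.724^5·0.276^0 = 0.198927
Sum = 0.9774

0.9774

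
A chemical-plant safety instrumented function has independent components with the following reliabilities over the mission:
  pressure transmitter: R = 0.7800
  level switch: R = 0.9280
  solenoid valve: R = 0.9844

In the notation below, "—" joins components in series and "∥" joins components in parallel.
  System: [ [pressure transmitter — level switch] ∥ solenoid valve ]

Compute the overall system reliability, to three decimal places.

Series (pressure transmitter and level switch): 0.78000 × 0.92800 = 0.72384
Parallel ([0.72384] and solenoid valve): 1 − (1 − 0.72384)(1 − 0.98440) = 0.996

0.996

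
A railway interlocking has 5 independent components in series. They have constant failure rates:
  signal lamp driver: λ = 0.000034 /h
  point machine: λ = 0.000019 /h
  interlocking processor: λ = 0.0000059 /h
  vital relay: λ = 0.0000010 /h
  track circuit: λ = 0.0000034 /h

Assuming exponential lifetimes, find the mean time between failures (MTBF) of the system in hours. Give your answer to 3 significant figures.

15800

Series of exponential components: λ_sys = Σ λ_i
λ_sys = 0.000034 + 0.000019 + 0.0000059 + 0.0000010 + 0.0000034 = 6.3300e-05 /h
MTBF = 1 / λ_sys = 15800 h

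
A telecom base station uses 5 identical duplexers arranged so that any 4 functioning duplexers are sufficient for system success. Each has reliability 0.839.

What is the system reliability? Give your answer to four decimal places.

0.8146

R = Σ_{i=4}^{5} C(5,i) p^i (1−p)^{5−i} with p = 0.839
C(5,4)·0.839^4·0.161^1 = 0.398881
C(5,5)·0.839^5·0.161^0 = 0.415729
Sum = 0.8146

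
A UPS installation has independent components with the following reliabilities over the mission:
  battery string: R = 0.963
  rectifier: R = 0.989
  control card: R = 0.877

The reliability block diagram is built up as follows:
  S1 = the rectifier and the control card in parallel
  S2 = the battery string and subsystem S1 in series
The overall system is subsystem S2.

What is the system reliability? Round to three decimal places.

0.962

Parallel (rectifier and control card): 1 − (1 − 0.98900)(1 − 0.87700) = 0.99865
Series (battery string and [0.99865]): 0.96300 × 0.99865 = 0.962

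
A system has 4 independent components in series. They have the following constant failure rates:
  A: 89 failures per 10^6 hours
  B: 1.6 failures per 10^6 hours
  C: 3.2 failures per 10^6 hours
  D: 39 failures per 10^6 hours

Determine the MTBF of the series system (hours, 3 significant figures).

Series of exponential components: λ_sys = Σ λ_i
λ_sys = 0.000089 + 0.0000016 + 0.0000032 + 0.000039 = 1.3280e-04 /h
MTBF = 1 / λ_sys = 7530 h

7530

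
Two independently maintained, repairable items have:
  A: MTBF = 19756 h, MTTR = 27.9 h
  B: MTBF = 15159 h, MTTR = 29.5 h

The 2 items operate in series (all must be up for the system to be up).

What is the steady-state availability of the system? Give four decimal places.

0.9967

A(A) = MTBF/(MTBF+MTTR) = 19756/(19756+27.9) = 0.998590
A(B) = MTBF/(MTBF+MTTR) = 15159/(15159+29.5) = 0.998058
Series availability: 0.998590 × 0.998058 = 0.9967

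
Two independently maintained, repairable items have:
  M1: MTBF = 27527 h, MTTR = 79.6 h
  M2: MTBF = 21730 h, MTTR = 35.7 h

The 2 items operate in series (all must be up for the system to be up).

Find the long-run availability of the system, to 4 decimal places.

0.9955

A(M1) = MTBF/(MTBF+MTTR) = 27527/(27527+79.6) = 0.997117
A(M2) = MTBF/(MTBF+MTTR) = 21730/(21730+35.7) = 0.998360
Series availability: 0.997117 × 0.998360 = 0.9955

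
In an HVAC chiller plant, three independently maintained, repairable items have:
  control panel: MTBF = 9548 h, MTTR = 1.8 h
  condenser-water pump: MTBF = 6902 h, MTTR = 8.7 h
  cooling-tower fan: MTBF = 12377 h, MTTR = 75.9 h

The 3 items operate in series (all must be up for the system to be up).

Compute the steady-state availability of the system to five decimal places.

0.99247

A(control panel) = MTBF/(MTBF+MTTR) = 9548/(9548+1.8) = 0.999812
A(condenser-water pump) = MTBF/(MTBF+MTTR) = 6902/(6902+8.7) = 0.998741
A(cooling-tower fan) = MTBF/(MTBF+MTTR) = 12377/(12377+75.9) = 0.993905
Series availability: 0.999812 × 0.998741 × 0.993905 = 0.99247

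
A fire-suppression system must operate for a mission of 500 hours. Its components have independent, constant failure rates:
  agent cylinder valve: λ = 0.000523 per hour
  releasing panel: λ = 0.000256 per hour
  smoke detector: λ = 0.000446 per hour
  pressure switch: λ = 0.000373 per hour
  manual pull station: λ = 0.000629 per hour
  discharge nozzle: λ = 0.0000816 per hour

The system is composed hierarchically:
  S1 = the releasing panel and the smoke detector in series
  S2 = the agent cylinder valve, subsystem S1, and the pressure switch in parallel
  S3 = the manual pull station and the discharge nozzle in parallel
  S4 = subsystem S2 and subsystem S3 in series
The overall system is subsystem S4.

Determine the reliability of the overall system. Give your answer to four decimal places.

R(agent cylinder valve) = exp(−0.000523 × 500) = 0.769896
R(releasing panel) = exp(−0.000256 × 500) = 0.879853
R(smoke detector) = exp(−0.000446 × 500) = 0.800115
R(pressure switch) = exp(−0.000373 × 500) = 0.829859
R(manual pull station) = exp(−0.000629 × 500) = 0.730154
R(discharge nozzle) = exp(−0.0000816 × 500) = 0.960021
Series (releasing panel and smoke detector): 0.879853 × 0.800115 = 0.703984
Parallel (agent cylinder valve, [0.703984], and pressure switch): 1 − (1 − 0.769896)(1 − 0.703984)(1 − 0.829859) = 0.988411
Parallel (manual pull station and discharge nozzle): 1 − (1 − 0.730154)(1 − 0.960021) = 0.989212
Series ([0.988411] and [0.989212]): 0.988411 × 0.989212 = 0.9777

0.9777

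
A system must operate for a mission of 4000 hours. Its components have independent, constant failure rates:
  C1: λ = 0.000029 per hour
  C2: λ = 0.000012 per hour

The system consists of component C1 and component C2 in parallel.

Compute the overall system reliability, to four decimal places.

0.9949

R(C1) = exp(−0.000029 × 4000) = 0.890475
R(C2) = exp(−0.000012 × 4000) = 0.953134
Parallel (C1 and C2): 1 − (1 − 0.890475)(1 − 0.953134) = 0.9949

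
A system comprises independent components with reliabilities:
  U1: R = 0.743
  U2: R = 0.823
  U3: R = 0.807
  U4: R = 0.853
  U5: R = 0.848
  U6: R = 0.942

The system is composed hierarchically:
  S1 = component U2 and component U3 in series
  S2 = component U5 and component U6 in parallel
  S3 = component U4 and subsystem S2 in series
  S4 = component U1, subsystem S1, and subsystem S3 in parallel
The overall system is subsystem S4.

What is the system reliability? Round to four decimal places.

0.9867

Series (U2 and U3): 0.823000 × 0.807000 = 0.664161
Parallel (U5 and U6): 1 − (1 − 0.848000)(1 − 0.942000) = 0.991184
Series (U4 and [0.991184]): 0.853000 × 0.991184 = 0.845480
Parallel (U1, [0.664161], and [0.845480]): 1 − (1 − 0.743000)(1 − 0.664161)(1 − 0.845480) = 0.9867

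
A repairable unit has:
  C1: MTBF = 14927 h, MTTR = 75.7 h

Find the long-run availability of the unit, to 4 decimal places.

A(C1) = MTBF/(MTBF+MTTR) = 14927/(14927+75.7) = 0.9950

0.9950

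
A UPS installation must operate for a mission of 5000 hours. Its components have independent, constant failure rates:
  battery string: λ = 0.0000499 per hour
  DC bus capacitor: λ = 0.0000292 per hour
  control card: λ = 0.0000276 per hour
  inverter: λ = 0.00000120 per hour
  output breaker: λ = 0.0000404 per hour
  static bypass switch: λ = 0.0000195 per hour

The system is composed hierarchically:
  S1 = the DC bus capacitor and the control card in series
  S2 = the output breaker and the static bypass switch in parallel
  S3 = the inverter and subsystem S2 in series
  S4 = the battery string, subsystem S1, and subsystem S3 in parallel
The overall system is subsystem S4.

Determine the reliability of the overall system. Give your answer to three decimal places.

0.999

R(battery string) = exp(−0.0000499 × 5000) = 0.77919
R(DC bus capacitor) = exp(−0.0000292 × 5000) = 0.86416
R(control card) = exp(−0.0000276 × 5000) = 0.87110
R(inverter) = exp(−0.00000120 × 5000) = 0.99402
R(output breaker) = exp(−0.0000404 × 5000) = 0.81709
R(static bypass switch) = exp(−0.0000195 × 5000) = 0.90710
Series (DC bus capacitor and control card): 0.86416 × 0.87110 = 0.75277
Parallel (output breaker and static bypass switch): 1 − (1 − 0.81709)(1 − 0.90710) = 0.98301
Series (inverter and [0.98301]): 0.99402 × 0.98301 = 0.97713
Parallel (battery string, [0.75277], and [0.97713]): 1 − (1 − 0.77919)(1 − 0.75277)(1 − 0.97713) = 0.999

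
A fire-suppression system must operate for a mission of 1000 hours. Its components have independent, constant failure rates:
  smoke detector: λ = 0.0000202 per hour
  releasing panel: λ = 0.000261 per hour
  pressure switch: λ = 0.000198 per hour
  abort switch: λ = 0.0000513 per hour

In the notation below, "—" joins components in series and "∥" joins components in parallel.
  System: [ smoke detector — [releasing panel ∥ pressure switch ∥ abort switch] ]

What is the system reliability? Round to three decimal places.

0.978

R(smoke detector) = exp(−0.0000202 × 1000) = 0.98000
R(releasing panel) = exp(−0.000261 × 1000) = 0.77028
R(pressure switch) = exp(−0.000198 × 1000) = 0.82037
R(abort switch) = exp(−0.0000513 × 1000) = 0.94999
Parallel (releasing panel, pressure switch, and abort switch): 1 − (1 − 0.77028)(1 − 0.82037)(1 − 0.94999) = 0.99794
Series (smoke detector and [0.99794]): 0.98000 × 0.99794 = 0.978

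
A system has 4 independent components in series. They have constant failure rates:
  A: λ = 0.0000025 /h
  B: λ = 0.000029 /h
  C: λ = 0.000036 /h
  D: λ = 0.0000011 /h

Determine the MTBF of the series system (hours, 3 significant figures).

14600

Series of exponential components: λ_sys = Σ λ_i
λ_sys = 0.0000025 + 0.000029 + 0.000036 + 0.0000011 = 6.8600e-05 /h
MTBF = 1 / λ_sys = 14600 h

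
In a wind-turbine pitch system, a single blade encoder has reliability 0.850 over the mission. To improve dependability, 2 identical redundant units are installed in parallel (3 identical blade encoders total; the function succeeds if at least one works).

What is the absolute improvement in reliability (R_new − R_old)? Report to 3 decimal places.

R_before = 0.850
R_after = 1 − (1 − 0.850)^3 = 0.997
ΔR = 0.997 − 0.850 = 0.147

0.147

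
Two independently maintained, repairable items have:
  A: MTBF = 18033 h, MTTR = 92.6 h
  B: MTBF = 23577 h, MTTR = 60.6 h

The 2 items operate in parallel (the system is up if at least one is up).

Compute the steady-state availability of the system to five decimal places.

A(A) = MTBF/(MTBF+MTTR) = 18033/(18033+92.6) = 0.994891
A(B) = MTBF/(MTBF+MTTR) = 23577/(23577+60.6) = 0.997436
Parallel availability: 1 − (1 − 0.994891)(1 − 0.997436) = 0.99999

0.99999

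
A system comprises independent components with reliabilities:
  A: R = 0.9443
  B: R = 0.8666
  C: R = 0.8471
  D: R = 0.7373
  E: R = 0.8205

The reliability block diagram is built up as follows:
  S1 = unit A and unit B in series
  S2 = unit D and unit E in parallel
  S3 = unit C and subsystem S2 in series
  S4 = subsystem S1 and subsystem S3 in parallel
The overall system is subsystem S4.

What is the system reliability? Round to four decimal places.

0.9650

Series (A and B): 0.944300 × 0.866600 = 0.818330
Parallel (D and E): 1 − (1 − 0.737300)(1 − 0.820500) = 0.952845
Series (C and [0.952845]): 0.847100 × 0.952845 = 0.807155
Parallel ([0.818330] and [0.807155]): 1 − (1 − 0.818330)(1 − 0.807155) = 0.9650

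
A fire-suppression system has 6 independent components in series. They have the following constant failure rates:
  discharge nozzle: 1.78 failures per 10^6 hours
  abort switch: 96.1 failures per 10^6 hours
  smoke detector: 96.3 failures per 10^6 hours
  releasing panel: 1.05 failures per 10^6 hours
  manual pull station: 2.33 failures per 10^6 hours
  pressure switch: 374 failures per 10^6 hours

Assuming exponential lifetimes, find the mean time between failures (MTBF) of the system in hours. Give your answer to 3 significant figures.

1750

Series of exponential components: λ_sys = Σ λ_i
λ_sys = 0.00000178 + 0.0000961 + 0.0000963 + 0.00000105 + 0.00000233 + 0.000374 = 5.7156e-04 /h
MTBF = 1 / λ_sys = 1750 h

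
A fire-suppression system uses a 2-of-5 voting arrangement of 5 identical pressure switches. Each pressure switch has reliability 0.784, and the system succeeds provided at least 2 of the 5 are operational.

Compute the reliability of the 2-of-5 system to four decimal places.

0.9910

R = Σ_{i=2}^{5} C(5,i) p^i (1−p)^{5−i} with p = 0.784
C(5,2)·0.784^2·0.216^3 = 0.061943
C(5,3)·0.784^3·0.216^2 = 0.224831
C(5,4)·0.784^4·0.216^1 = 0.408026
C(5,5)·0.784^5·0.216^0 = 0.296197
Sum = 0.9910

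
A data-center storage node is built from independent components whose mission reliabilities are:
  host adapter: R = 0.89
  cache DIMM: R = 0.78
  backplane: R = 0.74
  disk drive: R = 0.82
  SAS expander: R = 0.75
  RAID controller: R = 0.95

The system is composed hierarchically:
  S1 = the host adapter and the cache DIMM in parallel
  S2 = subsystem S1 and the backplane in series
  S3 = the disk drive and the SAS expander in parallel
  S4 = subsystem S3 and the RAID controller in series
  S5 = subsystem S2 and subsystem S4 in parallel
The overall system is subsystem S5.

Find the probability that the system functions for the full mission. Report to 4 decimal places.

0.9742

Parallel (host adapter and cache DIMM): 1 − (1 − 0.890000)(1 − 0.780000) = 0.975800
Series ([0.975800] and backplane): 0.975800 × 0.740000 = 0.722092
Parallel (disk drive and SAS expander): 1 − (1 − 0.820000)(1 − 0.750000) = 0.955000
Series ([0.955000] and RAID controller): 0.955000 × 0.950000 = 0.907250
Parallel ([0.722092] and [0.907250]): 1 − (1 − 0.722092)(1 − 0.907250) = 0.9742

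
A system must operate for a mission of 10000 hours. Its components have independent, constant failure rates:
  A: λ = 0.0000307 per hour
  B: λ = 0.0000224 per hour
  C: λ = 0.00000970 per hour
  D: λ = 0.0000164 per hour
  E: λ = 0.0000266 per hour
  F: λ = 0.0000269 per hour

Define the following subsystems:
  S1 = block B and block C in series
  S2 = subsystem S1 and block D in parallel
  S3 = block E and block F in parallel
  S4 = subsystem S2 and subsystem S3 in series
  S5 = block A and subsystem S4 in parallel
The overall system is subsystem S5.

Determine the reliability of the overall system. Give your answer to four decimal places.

0.9751

R(A) = exp(−0.0000307 × 10000) = 0.735651
R(B) = exp(−0.0000224 × 10000) = 0.799315
R(C) = exp(−0.00000970 × 10000) = 0.907556
R(D) = exp(−0.0000164 × 10000) = 0.848742
R(E) = exp(−0.0000266 × 10000) = 0.766439
R(F) = exp(−0.0000269 × 10000) = 0.764143
Series (B and C): 0.799315 × 0.907556 = 0.725423
Parallel ([0.725423] and D): 1 − (1 − 0.725423)(1 − 0.848742) = 0.958468
Parallel (E and F): 1 − (1 − 0.766439)(1 − 0.764143) = 0.944913
Series ([0.958468] and [0.944913]): 0.958468 × 0.944913 = 0.905669
Parallel (A and [0.905669]): 1 − (1 − 0.735651)(1 − 0.905669) = 0.9751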